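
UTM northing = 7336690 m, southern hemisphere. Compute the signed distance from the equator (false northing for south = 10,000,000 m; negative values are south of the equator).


For southern: actual = 7336690 - 10000000 = -2663310 m

-2663310 m


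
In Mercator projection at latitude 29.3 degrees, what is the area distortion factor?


area_distortion = 1/cos^2(29.3) = 1.315

1.315


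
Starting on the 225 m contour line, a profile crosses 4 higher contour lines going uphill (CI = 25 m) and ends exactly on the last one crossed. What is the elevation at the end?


elevation = 225 + 4 * 25 = 325 m

325 m


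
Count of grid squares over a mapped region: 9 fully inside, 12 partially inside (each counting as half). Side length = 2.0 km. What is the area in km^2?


effective squares = 9 + 12 * 0.5 = 15.0
area = 15.0 * 4.0 = 60.0 km^2

60.0 km^2


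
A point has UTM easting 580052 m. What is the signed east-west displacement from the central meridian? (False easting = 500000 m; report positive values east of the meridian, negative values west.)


displacement = 580052 - 500000 = 80052 m

80052 m


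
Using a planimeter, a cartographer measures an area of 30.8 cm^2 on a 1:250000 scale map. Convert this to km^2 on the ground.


ground_area = 30.8 * (250000/100)^2 = 192500000.0 m^2 = 192.5 km^2

192.5 km^2


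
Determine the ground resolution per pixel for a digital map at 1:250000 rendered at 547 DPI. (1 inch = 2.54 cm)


pixel_cm = 2.54 / 547 ≈ 0.004644 cm
ground = pixel_cm * 250000 / 100 = 2.54 * 250000 / (547 * 100) = 635000 / 54700 ≈ 11.61 m

11.61 m


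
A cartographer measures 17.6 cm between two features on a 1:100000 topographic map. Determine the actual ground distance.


ground = 17.6 cm * 100000 / 100 = 17600.0 m = 17.6 km

17.6 km


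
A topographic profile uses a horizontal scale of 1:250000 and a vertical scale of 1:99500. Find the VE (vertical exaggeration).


VE = horizontal_scale / vertical_scale = 250000 / 99500 ≈ 2.5

2.5x


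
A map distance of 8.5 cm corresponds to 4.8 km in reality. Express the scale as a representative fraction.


ground = 4.8 km = 480000 cm; RF denominator = ground / map = 480000 / 8.5 ≈ 56471; RF = 1:56471

1:56471


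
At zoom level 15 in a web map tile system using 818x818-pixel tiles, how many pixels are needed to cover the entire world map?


tiles per axis = 2^15 = 32768
total tiles = 32768^2 = 1073741824
pixels per axis = 32768 * 818 = 26804224
total pixels = 26804224^2 = 718466424242176

718466424242176 pixels


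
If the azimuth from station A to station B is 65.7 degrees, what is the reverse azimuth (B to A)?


back azimuth = (65.7 + 180) mod 360 = 245.7 degrees

245.7 degrees


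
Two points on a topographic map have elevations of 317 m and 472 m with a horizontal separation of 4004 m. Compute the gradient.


gradient = (472 - 317) / 4004 = 155 / 4004 = 0.0387

0.0387


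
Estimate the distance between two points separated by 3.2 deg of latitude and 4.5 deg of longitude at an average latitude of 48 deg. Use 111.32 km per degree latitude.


dlat_km = 3.2 * 111.32 = 356.224
dlon_km = 4.5 * 111.32 * cos(48) ≈ 335.194
dist = sqrt(356.224^2 + 335.194^2) ≈ 489.1 km

489.1 km


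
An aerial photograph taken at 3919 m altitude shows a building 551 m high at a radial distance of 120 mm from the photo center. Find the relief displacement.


d = h * r / H = 551 * 120 / 3919 = 16.87 mm

16.87 mm


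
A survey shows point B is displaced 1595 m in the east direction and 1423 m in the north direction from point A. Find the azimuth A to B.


az = atan2(1595, 1423) = 48.3 deg
adjusted to 0-360: 48.3 degrees

48.3 degrees


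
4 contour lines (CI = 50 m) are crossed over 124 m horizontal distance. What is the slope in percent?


elevation change = 4 * 50 = 200 m
slope = 200 / 124 * 100 = 161.3%

161.3%


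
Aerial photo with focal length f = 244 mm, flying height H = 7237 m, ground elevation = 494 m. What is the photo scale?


scale = f / (H - h) = 244 mm / 6743 m = 244 / 6743000 = 1:27635

1:27635


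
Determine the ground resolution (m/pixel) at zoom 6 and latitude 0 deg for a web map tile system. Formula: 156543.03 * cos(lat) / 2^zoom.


res = 156543.03 * cos(0) / 2^6 = 156543.03 * 1.0 / 64 = 2445.98 m/pixel

2445.98 m/pixel


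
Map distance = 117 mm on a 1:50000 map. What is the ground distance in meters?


ground = 117 mm * 50000 / 1000 = 5850.0 m

5850.0 m


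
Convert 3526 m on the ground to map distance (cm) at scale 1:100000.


map_cm = 3526 * 100 / 100000 = 3.526 cm ≈ 3.53 cm

3.53 cm


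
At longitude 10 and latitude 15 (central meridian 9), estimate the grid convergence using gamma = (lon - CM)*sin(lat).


gamma = (10 - 9) * sin(15) = 1 * 0.258819 = 0.259 degrees

0.259 degrees


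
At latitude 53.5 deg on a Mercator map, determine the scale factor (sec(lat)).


SF = 1 / cos(53.5) = 1 / 0.594823 = 1.681

1.681


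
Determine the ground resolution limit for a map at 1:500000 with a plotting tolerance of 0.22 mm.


ground = 0.22 mm * 500000 / 1000 = 110.0 m

110.0 m


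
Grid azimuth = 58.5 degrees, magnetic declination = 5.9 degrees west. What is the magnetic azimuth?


magnetic azimuth = grid azimuth - declination (east +ve)
mag_az = 58.5 - -5.9 = 64.4 degrees

64.4 degrees


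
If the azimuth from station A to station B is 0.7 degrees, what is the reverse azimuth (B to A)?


back azimuth = (0.7 + 180) mod 360 = 180.7 degrees

180.7 degrees


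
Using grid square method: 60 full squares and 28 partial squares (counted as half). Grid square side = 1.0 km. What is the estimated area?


effective squares = 60 + 28 * 0.5 = 74.0
area = 74.0 * 1.0 = 74.0 km^2

74.0 km^2


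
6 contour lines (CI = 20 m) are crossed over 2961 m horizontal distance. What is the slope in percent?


elevation change = 6 * 20 = 120 m
slope = 120 / 2961 * 100 = 4.1%

4.1%


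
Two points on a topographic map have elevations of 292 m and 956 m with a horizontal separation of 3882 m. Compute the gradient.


gradient = (956 - 292) / 3882 = 664 / 3882 = 0.171

0.171


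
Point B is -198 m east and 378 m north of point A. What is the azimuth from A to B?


az = atan2(-198, 378) = -27.6 deg
adjusted to 0-360: 332.4 degrees

332.4 degrees


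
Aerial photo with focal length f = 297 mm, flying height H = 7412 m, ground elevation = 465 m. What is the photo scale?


scale = f / (H - h) = 297 mm / 6947 m = 297 / 6947000 = 1:23391

1:23391


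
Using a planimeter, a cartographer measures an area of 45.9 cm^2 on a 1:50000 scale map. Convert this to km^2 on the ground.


ground_area = 45.9 * (50000/100)^2 = 11475000.0 m^2 = 11.475 km^2

11.475 km^2


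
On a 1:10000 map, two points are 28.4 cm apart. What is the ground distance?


ground = 28.4 cm * 10000 / 100 = 2840.0 m = 2.84 km

2.84 km


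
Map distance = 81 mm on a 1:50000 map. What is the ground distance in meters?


ground = 81 mm * 50000 / 1000 = 4050.0 m

4050.0 m


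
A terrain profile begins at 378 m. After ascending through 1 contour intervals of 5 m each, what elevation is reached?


elevation = 378 + 1 * 5 = 383 m

383 m


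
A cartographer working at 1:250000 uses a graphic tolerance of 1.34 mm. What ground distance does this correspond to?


ground = 1.34 mm * 250000 / 1000 = 335.0 m

335.0 m


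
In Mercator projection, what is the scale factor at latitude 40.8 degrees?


SF = 1 / cos(40.8) = 1 / 0.756995 = 1.321

1.321


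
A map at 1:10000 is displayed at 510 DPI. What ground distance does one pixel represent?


pixel_cm = 2.54 / 510 ≈ 0.00498 cm
ground = pixel_cm * 10000 / 100 = 2.54 * 10000 / (510 * 100) = 25400 / 51000 ≈ 0.5 m

0.5 m


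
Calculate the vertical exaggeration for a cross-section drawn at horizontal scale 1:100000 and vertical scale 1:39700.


VE = horizontal_scale / vertical_scale = 100000 / 39700 ≈ 2.5

2.5x


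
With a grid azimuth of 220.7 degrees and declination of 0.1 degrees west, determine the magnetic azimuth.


magnetic azimuth = grid azimuth - declination (east +ve)
mag_az = 220.7 - -0.1 = 220.8 degrees

220.8 degrees


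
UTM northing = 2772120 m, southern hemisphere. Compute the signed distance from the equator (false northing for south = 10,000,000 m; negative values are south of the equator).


For southern: actual = 2772120 - 10000000 = -7227880 m

-7227880 m


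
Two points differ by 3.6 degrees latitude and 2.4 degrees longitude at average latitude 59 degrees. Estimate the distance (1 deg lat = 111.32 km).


dlat_km = 3.6 * 111.32 = 400.752
dlon_km = 2.4 * 111.32 * cos(59) ≈ 137.602
dist = sqrt(400.752^2 + 137.602^2) ≈ 423.7 km

423.7 km


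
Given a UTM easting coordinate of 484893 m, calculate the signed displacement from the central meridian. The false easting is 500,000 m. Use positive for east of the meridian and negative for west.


displacement = 484893 - 500000 = -15107 m

-15107 m


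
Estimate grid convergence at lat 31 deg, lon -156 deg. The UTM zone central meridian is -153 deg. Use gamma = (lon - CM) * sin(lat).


gamma = (-156 - -153) * sin(31) = -3 * 0.515038 = -1.545 degrees

-1.545 degrees


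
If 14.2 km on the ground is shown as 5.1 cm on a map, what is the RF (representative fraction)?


ground = 14.2 km = 1420000 cm; RF denominator = ground / map = 1420000 / 5.1 ≈ 278431; RF = 1:278431

1:278431


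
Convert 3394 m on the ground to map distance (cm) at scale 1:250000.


map_cm = 3394 * 100 / 250000 = 1.3576 cm ≈ 1.36 cm

1.36 cm


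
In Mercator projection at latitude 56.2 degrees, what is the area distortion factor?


area_distortion = 1/cos^2(56.2) = 3.231

3.231


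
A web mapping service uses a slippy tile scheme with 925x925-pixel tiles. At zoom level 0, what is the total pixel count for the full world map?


tiles per axis = 2^0 = 1
total tiles = 1^2 = 1
pixels per axis = 1 * 925 = 925
total pixels = 925^2 = 855625

855625 pixels


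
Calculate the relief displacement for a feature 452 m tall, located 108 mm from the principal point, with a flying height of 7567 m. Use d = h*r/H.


d = h * r / H = 452 * 108 / 7567 = 6.45 mm

6.45 mm


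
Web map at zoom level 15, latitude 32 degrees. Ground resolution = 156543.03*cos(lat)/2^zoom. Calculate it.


res = 156543.03 * cos(32) / 2^15 = 156543.03 * 0.8480481 / 32768 = 4.05 m/pixel

4.05 m/pixel


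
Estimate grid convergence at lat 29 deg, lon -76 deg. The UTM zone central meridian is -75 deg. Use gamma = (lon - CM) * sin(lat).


gamma = (-76 - -75) * sin(29) = -1 * 0.48481 = -0.485 degrees

-0.485 degrees


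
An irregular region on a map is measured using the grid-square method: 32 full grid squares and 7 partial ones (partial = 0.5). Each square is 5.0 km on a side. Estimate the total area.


effective squares = 32 + 7 * 0.5 = 35.5
area = 35.5 * 25.0 = 887.5 km^2

887.5 km^2


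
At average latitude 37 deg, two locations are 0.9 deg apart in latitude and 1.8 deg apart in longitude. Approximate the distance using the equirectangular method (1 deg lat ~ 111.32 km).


dlat_km = 0.9 * 111.32 = 100.188
dlon_km = 1.8 * 111.32 * cos(37) ≈ 160.027
dist = sqrt(100.188^2 + 160.027^2) ≈ 188.8 km

188.8 km


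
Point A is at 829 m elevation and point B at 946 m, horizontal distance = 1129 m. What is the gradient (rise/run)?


gradient = (946 - 829) / 1129 = 117 / 1129 = 0.1036

0.1036


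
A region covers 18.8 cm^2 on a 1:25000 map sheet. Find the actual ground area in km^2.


ground_area = 18.8 * (25000/100)^2 = 1175000.0 m^2 = 1.175 km^2

1.175 km^2


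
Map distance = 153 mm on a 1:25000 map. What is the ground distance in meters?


ground = 153 mm * 25000 / 1000 = 3825.0 m

3825.0 m


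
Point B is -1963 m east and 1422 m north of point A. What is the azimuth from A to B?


az = atan2(-1963, 1422) = -54.1 deg
adjusted to 0-360: 305.9 degrees

305.9 degrees


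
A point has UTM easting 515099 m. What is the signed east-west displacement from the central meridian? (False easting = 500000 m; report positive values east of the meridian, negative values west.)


displacement = 515099 - 500000 = 15099 m

15099 m


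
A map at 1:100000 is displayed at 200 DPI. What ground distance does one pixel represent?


pixel_cm = 2.54 / 200 = 0.0127 cm
ground = pixel_cm * 100000 / 100 = 2.54 * 100000 / (200 * 100) = 254000 / 20000 = 12.7 m

12.7 m


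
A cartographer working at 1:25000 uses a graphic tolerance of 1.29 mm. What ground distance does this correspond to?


ground = 1.29 mm * 25000 / 1000 = 32.25 m

32.25 m


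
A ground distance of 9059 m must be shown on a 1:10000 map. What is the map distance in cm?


map_cm = 9059 * 100 / 10000 = 90.59 cm

90.59 cm


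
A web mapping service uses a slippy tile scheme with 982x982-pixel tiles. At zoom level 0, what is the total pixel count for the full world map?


tiles per axis = 2^0 = 1
total tiles = 1^2 = 1
pixels per axis = 1 * 982 = 982
total pixels = 982^2 = 964324

964324 pixels


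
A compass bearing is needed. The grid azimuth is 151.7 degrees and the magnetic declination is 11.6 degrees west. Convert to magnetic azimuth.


magnetic azimuth = grid azimuth - declination (east +ve)
mag_az = 151.7 - -11.6 = 163.3 degrees

163.3 degrees


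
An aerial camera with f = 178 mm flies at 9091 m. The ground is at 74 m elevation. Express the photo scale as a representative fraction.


scale = f / (H - h) = 178 mm / 9017 m = 178 / 9017000 = 1:50657

1:50657


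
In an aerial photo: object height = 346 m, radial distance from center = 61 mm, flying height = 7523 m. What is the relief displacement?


d = h * r / H = 346 * 61 / 7523 = 2.81 mm

2.81 mm


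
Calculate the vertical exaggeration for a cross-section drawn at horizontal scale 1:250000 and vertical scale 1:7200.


VE = horizontal_scale / vertical_scale = 250000 / 7200 ≈ 34.7

34.7x


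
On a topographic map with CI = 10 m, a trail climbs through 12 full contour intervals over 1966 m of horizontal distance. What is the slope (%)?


elevation change = 12 * 10 = 120 m
slope = 120 / 1966 * 100 = 6.1%

6.1%


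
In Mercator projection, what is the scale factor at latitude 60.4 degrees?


SF = 1 / cos(60.4) = 1 / 0.493942 = 2.025

2.025


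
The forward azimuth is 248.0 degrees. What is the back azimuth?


back azimuth = (248.0 + 180) mod 360 = 68.0 degrees

68.0 degrees


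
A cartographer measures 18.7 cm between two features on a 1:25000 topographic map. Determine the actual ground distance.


ground = 18.7 cm * 25000 / 100 = 4675.0 m = 4.675 km

4.675 km


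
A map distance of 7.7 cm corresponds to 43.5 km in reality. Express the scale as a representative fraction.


ground = 43.5 km = 4350000 cm; RF denominator = ground / map = 4350000 / 7.7 ≈ 564935; RF = 1:564935

1:564935


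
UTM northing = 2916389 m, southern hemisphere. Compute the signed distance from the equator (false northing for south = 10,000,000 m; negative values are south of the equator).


For southern: actual = 2916389 - 10000000 = -7083611 m

-7083611 m


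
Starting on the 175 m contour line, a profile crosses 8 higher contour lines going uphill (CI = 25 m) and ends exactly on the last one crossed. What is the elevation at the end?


elevation = 175 + 8 * 25 = 375 m

375 m


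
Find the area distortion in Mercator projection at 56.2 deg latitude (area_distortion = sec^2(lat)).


area_distortion = 1/cos^2(56.2) = 3.231

3.231


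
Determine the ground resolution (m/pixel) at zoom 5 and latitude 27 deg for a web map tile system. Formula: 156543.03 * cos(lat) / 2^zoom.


res = 156543.03 * cos(27) / 2^5 = 156543.03 * 0.89100652 / 32 = 4358.78 m/pixel

4358.78 m/pixel


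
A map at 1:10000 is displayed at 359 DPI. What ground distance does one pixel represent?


pixel_cm = 2.54 / 359 ≈ 0.007075 cm
ground = pixel_cm * 10000 / 100 = 2.54 * 10000 / (359 * 100) = 25400 / 35900 ≈ 0.71 m

0.71 m


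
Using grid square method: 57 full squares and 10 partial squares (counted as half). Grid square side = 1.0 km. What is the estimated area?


effective squares = 57 + 10 * 0.5 = 62.0
area = 62.0 * 1.0 = 62.0 km^2

62.0 km^2


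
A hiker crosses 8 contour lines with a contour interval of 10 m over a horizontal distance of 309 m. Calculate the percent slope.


elevation change = 8 * 10 = 80 m
slope = 80 / 309 * 100 = 25.9%

25.9%


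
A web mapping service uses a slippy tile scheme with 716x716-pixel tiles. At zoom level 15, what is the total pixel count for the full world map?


tiles per axis = 2^15 = 32768
total tiles = 32768^2 = 1073741824
pixels per axis = 32768 * 716 = 23461888
total pixels = 23461888^2 = 550460188524544

550460188524544 pixels


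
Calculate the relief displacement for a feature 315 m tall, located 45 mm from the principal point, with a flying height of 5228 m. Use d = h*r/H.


d = h * r / H = 315 * 45 / 5228 = 2.71 mm

2.71 mm


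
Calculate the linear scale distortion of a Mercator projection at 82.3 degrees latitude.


SF = 1 / cos(82.3) = 1 / 0.133986 = 7.463

7.463


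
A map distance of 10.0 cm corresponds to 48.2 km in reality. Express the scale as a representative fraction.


ground = 48.2 km = 4820000 cm; RF denominator = ground / map = 4820000 / 10.0 = 482000; RF = 1:482000

1:482000


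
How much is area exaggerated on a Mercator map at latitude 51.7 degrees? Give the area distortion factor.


area_distortion = 1/cos^2(51.7) = 2.603

2.603


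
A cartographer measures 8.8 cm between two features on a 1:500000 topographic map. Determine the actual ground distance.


ground = 8.8 cm * 500000 / 100 = 44000.0 m = 44.0 km

44.0 km


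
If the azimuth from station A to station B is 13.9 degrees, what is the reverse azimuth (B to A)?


back azimuth = (13.9 + 180) mod 360 = 193.9 degrees

193.9 degrees


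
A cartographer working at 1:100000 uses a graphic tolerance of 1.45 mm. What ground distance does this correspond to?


ground = 1.45 mm * 100000 / 1000 = 145.0 m

145.0 m


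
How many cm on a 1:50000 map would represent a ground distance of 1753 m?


map_cm = 1753 * 100 / 50000 = 3.506 cm ≈ 3.51 cm

3.51 cm


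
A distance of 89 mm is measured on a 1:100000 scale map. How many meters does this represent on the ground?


ground = 89 mm * 100000 / 1000 = 8900.0 m

8900.0 m


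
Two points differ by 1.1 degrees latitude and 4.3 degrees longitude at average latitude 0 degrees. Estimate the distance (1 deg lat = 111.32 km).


dlat_km = 1.1 * 111.32 = 122.452
dlon_km = 4.3 * 111.32 * cos(0) ≈ 478.676
dist = sqrt(122.452^2 + 478.676^2) ≈ 494.1 km

494.1 km


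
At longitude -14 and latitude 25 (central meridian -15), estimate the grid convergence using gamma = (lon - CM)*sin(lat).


gamma = (-14 - -15) * sin(25) = 1 * 0.422618 = 0.423 degrees

0.423 degrees


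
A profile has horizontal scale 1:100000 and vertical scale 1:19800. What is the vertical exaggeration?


VE = horizontal_scale / vertical_scale = 100000 / 19800 ≈ 5.1

5.1x


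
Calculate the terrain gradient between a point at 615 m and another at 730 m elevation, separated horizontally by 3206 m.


gradient = (730 - 615) / 3206 = 115 / 3206 = 0.0359

0.0359


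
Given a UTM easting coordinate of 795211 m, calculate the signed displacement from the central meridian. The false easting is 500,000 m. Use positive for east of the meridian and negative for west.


displacement = 795211 - 500000 = 295211 m

295211 m


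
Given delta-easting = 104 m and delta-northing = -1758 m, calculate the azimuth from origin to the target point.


az = atan2(104, -1758) = 176.6 deg
adjusted to 0-360: 176.6 degrees

176.6 degrees


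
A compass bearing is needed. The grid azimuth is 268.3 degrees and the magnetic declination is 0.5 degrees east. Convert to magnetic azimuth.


magnetic azimuth = grid azimuth - declination (east +ve)
mag_az = 268.3 - 0.5 = 267.8 degrees

267.8 degrees


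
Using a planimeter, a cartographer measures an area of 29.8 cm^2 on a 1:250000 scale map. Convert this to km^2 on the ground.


ground_area = 29.8 * (250000/100)^2 = 186250000.0 m^2 = 186.25 km^2

186.25 km^2


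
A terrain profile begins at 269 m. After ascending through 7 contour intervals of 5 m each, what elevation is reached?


elevation = 269 + 7 * 5 = 304 m

304 m


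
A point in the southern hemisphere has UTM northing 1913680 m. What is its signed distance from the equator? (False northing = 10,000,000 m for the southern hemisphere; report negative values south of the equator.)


For southern: actual = 1913680 - 10000000 = -8086320 m

-8086320 m


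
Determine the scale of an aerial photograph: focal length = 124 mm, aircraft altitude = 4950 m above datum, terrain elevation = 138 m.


scale = f / (H - h) = 124 mm / 4812 m = 124 / 4812000 = 1:38806

1:38806


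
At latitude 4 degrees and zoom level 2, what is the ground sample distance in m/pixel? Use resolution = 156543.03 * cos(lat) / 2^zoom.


res = 156543.03 * cos(4) / 2^2 = 156543.03 * 0.99756405 / 4 = 39040.42 m/pixel

39040.42 m/pixel


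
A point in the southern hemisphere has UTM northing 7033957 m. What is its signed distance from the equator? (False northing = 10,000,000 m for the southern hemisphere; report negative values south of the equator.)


For southern: actual = 7033957 - 10000000 = -2966043 m

-2966043 m


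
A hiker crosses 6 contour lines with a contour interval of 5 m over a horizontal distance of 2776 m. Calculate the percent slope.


elevation change = 6 * 5 = 30 m
slope = 30 / 2776 * 100 = 1.1%

1.1%


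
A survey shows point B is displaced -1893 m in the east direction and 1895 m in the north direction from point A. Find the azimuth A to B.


az = atan2(-1893, 1895) = -45.0 deg
adjusted to 0-360: 315.0 degrees

315.0 degrees


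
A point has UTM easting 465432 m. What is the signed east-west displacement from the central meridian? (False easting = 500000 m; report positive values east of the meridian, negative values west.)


displacement = 465432 - 500000 = -34568 m

-34568 m


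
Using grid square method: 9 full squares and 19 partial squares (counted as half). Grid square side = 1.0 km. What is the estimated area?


effective squares = 9 + 19 * 0.5 = 18.5
area = 18.5 * 1.0 = 18.5 km^2

18.5 km^2


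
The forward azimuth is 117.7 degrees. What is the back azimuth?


back azimuth = (117.7 + 180) mod 360 = 297.7 degrees

297.7 degrees


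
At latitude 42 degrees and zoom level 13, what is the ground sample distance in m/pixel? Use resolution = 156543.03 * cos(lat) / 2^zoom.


res = 156543.03 * cos(42) / 2^13 = 156543.03 * 0.74314483 / 8192 = 14.2 m/pixel

14.2 m/pixel


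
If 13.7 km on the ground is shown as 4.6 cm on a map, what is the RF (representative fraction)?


ground = 13.7 km = 1370000 cm; RF denominator = ground / map = 1370000 / 4.6 ≈ 297826; RF = 1:297826

1:297826


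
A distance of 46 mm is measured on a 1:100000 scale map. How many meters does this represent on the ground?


ground = 46 mm * 100000 / 1000 = 4600.0 m

4600.0 m


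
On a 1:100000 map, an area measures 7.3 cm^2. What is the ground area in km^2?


ground_area = 7.3 * (100000/100)^2 = 7300000.0 m^2 = 7.3 km^2

7.3 km^2


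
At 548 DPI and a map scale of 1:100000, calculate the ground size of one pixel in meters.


pixel_cm = 2.54 / 548 ≈ 0.004635 cm
ground = pixel_cm * 100000 / 100 = 2.54 * 100000 / (548 * 100) = 254000 / 54800 ≈ 4.64 m

4.64 m


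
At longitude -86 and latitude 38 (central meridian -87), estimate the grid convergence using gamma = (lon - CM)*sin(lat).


gamma = (-86 - -87) * sin(38) = 1 * 0.615661 = 0.616 degrees

0.616 degrees


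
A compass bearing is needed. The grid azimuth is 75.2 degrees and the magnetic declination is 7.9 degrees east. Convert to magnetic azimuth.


magnetic azimuth = grid azimuth - declination (east +ve)
mag_az = 75.2 - 7.9 = 67.3 degrees

67.3 degrees


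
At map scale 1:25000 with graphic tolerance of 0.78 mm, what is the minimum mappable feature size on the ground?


ground = 0.78 mm * 25000 / 1000 = 19.5 m

19.5 m


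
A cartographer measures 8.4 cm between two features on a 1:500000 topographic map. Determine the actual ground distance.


ground = 8.4 cm * 500000 / 100 = 42000.0 m = 42.0 km

42.0 km


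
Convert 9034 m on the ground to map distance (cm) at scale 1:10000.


map_cm = 9034 * 100 / 10000 = 90.34 cm

90.34 cm


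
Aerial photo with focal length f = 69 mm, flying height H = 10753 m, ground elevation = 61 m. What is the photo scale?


scale = f / (H - h) = 69 mm / 10692 m = 69 / 10692000 = 1:154957

1:154957


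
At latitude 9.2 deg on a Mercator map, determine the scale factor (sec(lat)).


SF = 1 / cos(9.2) = 1 / 0.987136 = 1.013

1.013


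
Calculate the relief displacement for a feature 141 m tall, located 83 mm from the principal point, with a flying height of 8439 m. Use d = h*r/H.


d = h * r / H = 141 * 83 / 8439 = 1.39 mm

1.39 mm


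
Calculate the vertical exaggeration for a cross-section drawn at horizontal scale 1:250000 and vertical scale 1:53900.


VE = horizontal_scale / vertical_scale = 250000 / 53900 ≈ 4.6

4.6x


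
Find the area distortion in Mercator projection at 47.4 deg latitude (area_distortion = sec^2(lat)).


area_distortion = 1/cos^2(47.4) = 2.183

2.183


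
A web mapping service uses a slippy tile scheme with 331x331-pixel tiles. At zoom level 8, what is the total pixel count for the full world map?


tiles per axis = 2^8 = 256
total tiles = 256^2 = 65536
pixels per axis = 256 * 331 = 84736
total pixels = 84736^2 = 7180189696

7180189696 pixels


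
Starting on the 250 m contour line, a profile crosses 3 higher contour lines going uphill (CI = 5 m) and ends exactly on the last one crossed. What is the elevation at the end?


elevation = 250 + 3 * 5 = 265 m

265 m


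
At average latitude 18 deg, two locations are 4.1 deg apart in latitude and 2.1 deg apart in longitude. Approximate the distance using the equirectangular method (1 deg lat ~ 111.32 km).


dlat_km = 4.1 * 111.32 = 456.412
dlon_km = 2.1 * 111.32 * cos(18) ≈ 222.33
dist = sqrt(456.412^2 + 222.33^2) ≈ 507.7 km

507.7 km


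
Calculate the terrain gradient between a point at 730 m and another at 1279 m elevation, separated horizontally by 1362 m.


gradient = (1279 - 730) / 1362 = 549 / 1362 = 0.4031

0.4031


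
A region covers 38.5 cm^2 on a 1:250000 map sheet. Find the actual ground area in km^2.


ground_area = 38.5 * (250000/100)^2 = 240625000.0 m^2 = 240.625 km^2

240.625 km^2


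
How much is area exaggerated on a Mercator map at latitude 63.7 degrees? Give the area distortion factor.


area_distortion = 1/cos^2(63.7) = 5.094

5.094


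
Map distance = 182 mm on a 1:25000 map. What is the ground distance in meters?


ground = 182 mm * 25000 / 1000 = 4550.0 m

4550.0 m


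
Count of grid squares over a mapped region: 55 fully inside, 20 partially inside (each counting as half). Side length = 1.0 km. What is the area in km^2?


effective squares = 55 + 20 * 0.5 = 65.0
area = 65.0 * 1.0 = 65.0 km^2

65.0 km^2


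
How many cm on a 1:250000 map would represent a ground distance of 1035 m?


map_cm = 1035 * 100 / 250000 = 0.414 cm ≈ 0.41 cm

0.41 cm


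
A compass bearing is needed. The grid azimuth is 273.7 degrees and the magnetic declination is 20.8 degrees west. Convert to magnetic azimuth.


magnetic azimuth = grid azimuth - declination (east +ve)
mag_az = 273.7 - -20.8 = 294.5 degrees

294.5 degrees


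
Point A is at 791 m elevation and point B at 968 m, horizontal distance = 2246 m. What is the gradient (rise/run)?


gradient = (968 - 791) / 2246 = 177 / 2246 = 0.0788

0.0788


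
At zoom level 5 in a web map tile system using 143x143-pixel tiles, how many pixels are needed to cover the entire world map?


tiles per axis = 2^5 = 32
total tiles = 32^2 = 1024
pixels per axis = 32 * 143 = 4576
total pixels = 4576^2 = 20939776

20939776 pixels


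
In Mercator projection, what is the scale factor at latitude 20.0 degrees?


SF = 1 / cos(20.0) = 1 / 0.939693 = 1.064

1.064


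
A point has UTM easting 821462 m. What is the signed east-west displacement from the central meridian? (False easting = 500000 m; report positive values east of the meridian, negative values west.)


displacement = 821462 - 500000 = 321462 m

321462 m


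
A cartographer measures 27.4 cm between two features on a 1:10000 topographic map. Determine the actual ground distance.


ground = 27.4 cm * 10000 / 100 = 2740.0 m = 2.74 km

2.74 km


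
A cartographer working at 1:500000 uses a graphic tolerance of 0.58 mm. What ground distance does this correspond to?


ground = 0.58 mm * 500000 / 1000 = 290.0 m

290.0 m


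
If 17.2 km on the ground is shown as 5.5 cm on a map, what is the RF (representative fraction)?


ground = 17.2 km = 1720000 cm; RF denominator = ground / map = 1720000 / 5.5 ≈ 312727; RF = 1:312727

1:312727


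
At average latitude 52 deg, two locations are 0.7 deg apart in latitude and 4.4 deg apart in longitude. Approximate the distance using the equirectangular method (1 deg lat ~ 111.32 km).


dlat_km = 0.7 * 111.32 = 77.924
dlon_km = 4.4 * 111.32 * cos(52) ≈ 301.556
dist = sqrt(77.924^2 + 301.556^2) ≈ 311.5 km

311.5 km


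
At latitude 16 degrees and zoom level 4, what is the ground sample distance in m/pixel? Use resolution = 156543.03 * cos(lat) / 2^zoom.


res = 156543.03 * cos(16) / 2^4 = 156543.03 * 0.9612617 / 16 = 9404.93 m/pixel

9404.93 m/pixel


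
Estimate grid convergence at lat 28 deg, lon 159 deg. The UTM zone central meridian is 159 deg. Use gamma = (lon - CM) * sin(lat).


gamma = (159 - 159) * sin(28) = 0 * 0.469472 = 0.0 degrees

0.0 degrees


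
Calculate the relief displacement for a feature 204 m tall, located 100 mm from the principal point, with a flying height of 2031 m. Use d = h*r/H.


d = h * r / H = 204 * 100 / 2031 = 10.04 mm

10.04 mm


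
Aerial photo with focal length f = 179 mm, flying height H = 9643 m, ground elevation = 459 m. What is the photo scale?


scale = f / (H - h) = 179 mm / 9184 m = 179 / 9184000 = 1:51307

1:51307


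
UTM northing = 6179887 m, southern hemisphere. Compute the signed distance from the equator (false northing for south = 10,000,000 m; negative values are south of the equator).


For southern: actual = 6179887 - 10000000 = -3820113 m

-3820113 m


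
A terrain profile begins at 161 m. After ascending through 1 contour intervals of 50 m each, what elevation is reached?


elevation = 161 + 1 * 50 = 211 m

211 m


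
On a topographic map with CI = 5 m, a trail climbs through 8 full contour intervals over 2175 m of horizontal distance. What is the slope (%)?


elevation change = 8 * 5 = 40 m
slope = 40 / 2175 * 100 = 1.8%

1.8%


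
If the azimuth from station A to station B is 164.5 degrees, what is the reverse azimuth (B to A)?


back azimuth = (164.5 + 180) mod 360 = 344.5 degrees

344.5 degrees


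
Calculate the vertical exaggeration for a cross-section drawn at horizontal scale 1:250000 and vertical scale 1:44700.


VE = horizontal_scale / vertical_scale = 250000 / 44700 ≈ 5.6

5.6x


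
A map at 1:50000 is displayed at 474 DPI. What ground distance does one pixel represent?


pixel_cm = 2.54 / 474 ≈ 0.005359 cm
ground = pixel_cm * 50000 / 100 = 2.54 * 50000 / (474 * 100) = 127000 / 47400 ≈ 2.68 m

2.68 m


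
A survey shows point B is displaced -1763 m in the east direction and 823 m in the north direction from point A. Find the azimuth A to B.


az = atan2(-1763, 823) = -65.0 deg
adjusted to 0-360: 295.0 degrees

295.0 degrees


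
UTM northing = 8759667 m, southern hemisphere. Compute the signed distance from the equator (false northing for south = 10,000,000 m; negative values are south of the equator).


For southern: actual = 8759667 - 10000000 = -1240333 m

-1240333 m


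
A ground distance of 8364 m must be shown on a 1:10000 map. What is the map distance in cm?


map_cm = 8364 * 100 / 10000 = 83.64 cm

83.64 cm


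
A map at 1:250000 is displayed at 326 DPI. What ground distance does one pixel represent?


pixel_cm = 2.54 / 326 ≈ 0.007791 cm
ground = pixel_cm * 250000 / 100 = 2.54 * 250000 / (326 * 100) = 635000 / 32600 ≈ 19.48 m

19.48 m


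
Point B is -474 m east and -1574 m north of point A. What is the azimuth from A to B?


az = atan2(-474, -1574) = -163.2 deg
adjusted to 0-360: 196.8 degrees

196.8 degrees


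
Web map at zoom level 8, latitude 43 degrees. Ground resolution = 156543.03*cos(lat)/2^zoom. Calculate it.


res = 156543.03 * cos(43) / 2^8 = 156543.03 * 0.7313537 / 256 = 447.22 m/pixel

447.22 m/pixel


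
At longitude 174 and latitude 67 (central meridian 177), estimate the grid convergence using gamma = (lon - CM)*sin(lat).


gamma = (174 - 177) * sin(67) = -3 * 0.920505 = -2.762 degrees

-2.762 degrees


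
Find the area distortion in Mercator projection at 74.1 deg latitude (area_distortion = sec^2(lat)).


area_distortion = 1/cos^2(74.1) = 13.324

13.324


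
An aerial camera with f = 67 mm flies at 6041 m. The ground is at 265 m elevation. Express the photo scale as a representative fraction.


scale = f / (H - h) = 67 mm / 5776 m = 67 / 5776000 = 1:86209

1:86209


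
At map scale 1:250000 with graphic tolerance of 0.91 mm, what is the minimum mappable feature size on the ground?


ground = 0.91 mm * 250000 / 1000 = 227.5 m

227.5 m


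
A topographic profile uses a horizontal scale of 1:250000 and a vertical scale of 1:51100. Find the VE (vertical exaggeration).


VE = horizontal_scale / vertical_scale = 250000 / 51100 ≈ 4.9

4.9x


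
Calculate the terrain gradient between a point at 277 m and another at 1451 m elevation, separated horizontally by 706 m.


gradient = (1451 - 277) / 706 = 1174 / 706 = 1.6629

1.6629


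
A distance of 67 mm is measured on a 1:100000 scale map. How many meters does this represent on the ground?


ground = 67 mm * 100000 / 1000 = 6700.0 m

6700.0 m


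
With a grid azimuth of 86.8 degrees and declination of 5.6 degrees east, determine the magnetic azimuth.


magnetic azimuth = grid azimuth - declination (east +ve)
mag_az = 86.8 - 5.6 = 81.2 degrees

81.2 degrees


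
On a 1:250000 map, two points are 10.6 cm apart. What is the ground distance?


ground = 10.6 cm * 250000 / 100 = 26500.0 m = 26.5 km

26.5 km


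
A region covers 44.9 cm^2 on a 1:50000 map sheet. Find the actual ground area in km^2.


ground_area = 44.9 * (50000/100)^2 = 11225000.0 m^2 = 11.225 km^2

11.225 km^2


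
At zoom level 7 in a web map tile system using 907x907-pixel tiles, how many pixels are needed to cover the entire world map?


tiles per axis = 2^7 = 128
total tiles = 128^2 = 16384
pixels per axis = 128 * 907 = 116096
total pixels = 116096^2 = 13478281216

13478281216 pixels


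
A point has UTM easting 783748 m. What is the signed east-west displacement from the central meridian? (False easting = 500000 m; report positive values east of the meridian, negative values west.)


displacement = 783748 - 500000 = 283748 m

283748 m


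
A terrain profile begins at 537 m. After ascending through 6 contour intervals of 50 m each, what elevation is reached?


elevation = 537 + 6 * 50 = 837 m

837 m


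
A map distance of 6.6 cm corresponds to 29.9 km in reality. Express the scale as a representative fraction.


ground = 29.9 km = 2990000 cm; RF denominator = ground / map = 2990000 / 6.6 ≈ 453030; RF = 1:453030

1:453030


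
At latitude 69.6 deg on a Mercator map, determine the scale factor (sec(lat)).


SF = 1 / cos(69.6) = 1 / 0.348572 = 2.869

2.869


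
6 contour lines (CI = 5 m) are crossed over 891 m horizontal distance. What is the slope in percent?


elevation change = 6 * 5 = 30 m
slope = 30 / 891 * 100 = 3.4%

3.4%


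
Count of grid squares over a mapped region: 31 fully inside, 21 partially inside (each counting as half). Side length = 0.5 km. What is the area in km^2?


effective squares = 31 + 21 * 0.5 = 41.5
area = 41.5 * 0.25 = 10.375 km^2

10.375 km^2


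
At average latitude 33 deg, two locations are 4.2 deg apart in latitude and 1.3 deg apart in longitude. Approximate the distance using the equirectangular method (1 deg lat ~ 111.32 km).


dlat_km = 4.2 * 111.32 = 467.544
dlon_km = 1.3 * 111.32 * cos(33) ≈ 121.369
dist = sqrt(467.544^2 + 121.369^2) ≈ 483.0 km

483.0 km


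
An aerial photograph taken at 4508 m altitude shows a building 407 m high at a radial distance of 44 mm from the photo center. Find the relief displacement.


d = h * r / H = 407 * 44 / 4508 = 3.97 mm

3.97 mm


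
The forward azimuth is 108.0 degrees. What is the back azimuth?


back azimuth = (108.0 + 180) mod 360 = 288.0 degrees

288.0 degrees


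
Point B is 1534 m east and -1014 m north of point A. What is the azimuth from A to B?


az = atan2(1534, -1014) = 123.5 deg
adjusted to 0-360: 123.5 degrees

123.5 degrees


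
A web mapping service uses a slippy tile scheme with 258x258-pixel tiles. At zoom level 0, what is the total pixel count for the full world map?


tiles per axis = 2^0 = 1
total tiles = 1^2 = 1
pixels per axis = 1 * 258 = 258
total pixels = 258^2 = 66564

66564 pixels


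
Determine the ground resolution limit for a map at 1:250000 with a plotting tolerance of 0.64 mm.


ground = 0.64 mm * 250000 / 1000 = 160.0 m

160.0 m


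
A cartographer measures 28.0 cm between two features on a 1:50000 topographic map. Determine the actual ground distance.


ground = 28.0 cm * 50000 / 100 = 14000.0 m = 14.0 km

14.0 km


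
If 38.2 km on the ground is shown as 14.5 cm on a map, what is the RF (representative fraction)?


ground = 38.2 km = 3820000 cm; RF denominator = ground / map = 3820000 / 14.5 ≈ 263448; RF = 1:263448

1:263448


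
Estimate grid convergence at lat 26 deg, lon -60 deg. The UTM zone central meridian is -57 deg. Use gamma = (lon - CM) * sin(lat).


gamma = (-60 - -57) * sin(26) = -3 * 0.438371 = -1.315 degrees

-1.315 degrees


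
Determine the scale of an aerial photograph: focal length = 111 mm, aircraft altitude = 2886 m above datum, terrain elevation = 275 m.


scale = f / (H - h) = 111 mm / 2611 m = 111 / 2611000 = 1:23523

1:23523


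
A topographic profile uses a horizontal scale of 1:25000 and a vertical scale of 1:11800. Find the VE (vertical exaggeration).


VE = horizontal_scale / vertical_scale = 25000 / 11800 ≈ 2.1

2.1x


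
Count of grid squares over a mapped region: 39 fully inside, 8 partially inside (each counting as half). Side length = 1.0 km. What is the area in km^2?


effective squares = 39 + 8 * 0.5 = 43.0
area = 43.0 * 1.0 = 43.0 km^2

43.0 km^2


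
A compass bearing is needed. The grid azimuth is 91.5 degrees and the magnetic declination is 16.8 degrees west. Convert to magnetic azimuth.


magnetic azimuth = grid azimuth - declination (east +ve)
mag_az = 91.5 - -16.8 = 108.3 degrees

108.3 degrees


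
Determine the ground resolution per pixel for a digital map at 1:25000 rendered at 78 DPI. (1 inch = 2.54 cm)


pixel_cm = 2.54 / 78 ≈ 0.032564 cm
ground = pixel_cm * 25000 / 100 = 2.54 * 25000 / (78 * 100) = 63500 / 7800 ≈ 8.14 m

8.14 m
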